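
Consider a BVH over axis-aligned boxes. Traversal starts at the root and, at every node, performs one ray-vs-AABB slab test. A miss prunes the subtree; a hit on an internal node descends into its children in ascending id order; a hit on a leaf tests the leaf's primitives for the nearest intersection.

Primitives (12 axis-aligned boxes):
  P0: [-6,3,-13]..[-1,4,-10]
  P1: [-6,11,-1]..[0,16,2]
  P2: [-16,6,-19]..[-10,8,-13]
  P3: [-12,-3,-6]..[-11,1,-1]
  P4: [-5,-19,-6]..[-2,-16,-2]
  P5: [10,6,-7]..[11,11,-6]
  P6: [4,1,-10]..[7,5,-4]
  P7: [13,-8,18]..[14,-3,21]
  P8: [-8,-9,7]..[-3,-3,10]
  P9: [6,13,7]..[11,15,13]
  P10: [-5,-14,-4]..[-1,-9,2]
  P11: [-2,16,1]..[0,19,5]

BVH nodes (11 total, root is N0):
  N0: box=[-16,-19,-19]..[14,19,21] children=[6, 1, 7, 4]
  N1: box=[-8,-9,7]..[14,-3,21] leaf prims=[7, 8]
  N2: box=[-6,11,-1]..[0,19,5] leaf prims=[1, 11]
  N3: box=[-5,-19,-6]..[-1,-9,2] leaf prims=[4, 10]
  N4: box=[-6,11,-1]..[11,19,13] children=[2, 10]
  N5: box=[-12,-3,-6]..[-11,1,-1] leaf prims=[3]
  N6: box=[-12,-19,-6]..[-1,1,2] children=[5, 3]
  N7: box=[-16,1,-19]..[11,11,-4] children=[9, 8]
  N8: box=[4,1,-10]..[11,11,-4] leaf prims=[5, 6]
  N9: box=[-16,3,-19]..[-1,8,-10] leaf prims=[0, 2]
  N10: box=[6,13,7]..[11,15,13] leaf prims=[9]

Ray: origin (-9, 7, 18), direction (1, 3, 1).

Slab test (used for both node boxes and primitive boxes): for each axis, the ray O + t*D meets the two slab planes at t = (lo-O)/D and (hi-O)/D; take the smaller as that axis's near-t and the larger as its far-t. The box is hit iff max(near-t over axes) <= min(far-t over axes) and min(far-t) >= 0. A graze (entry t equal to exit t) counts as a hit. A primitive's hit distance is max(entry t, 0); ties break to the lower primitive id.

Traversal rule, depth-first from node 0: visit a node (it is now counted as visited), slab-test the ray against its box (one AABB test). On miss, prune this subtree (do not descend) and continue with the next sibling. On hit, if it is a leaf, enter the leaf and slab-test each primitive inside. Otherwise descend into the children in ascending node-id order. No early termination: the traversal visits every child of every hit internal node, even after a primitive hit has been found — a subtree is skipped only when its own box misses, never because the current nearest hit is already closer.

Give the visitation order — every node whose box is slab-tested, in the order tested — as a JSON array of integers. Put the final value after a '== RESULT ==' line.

Traverse from the root:
N0 x:[-7,23] y:[-26/3,4] z:[-37,3] -> hit [-7,3], descend [1, 4, 6, 7]
  N1 x:[1,23] y:[-16/3,-10/3] z:[-11,3] -> miss, prune
  N4 x:[3,20] y:[4/3,4] z:[-19,-5] -> miss, prune
  N6 x:[-3,8] y:[-26/3,-2] z:[-24,-16] -> miss, prune
  N7 x:[-7,20] y:[-2,4/3] z:[-37,-22] -> miss, prune

Visited [0, 1, 4, 6, 7]. Tests: 5 box, 0 leaf. Nearest: miss.

== RESULT ==
[0, 1, 4, 6, 7]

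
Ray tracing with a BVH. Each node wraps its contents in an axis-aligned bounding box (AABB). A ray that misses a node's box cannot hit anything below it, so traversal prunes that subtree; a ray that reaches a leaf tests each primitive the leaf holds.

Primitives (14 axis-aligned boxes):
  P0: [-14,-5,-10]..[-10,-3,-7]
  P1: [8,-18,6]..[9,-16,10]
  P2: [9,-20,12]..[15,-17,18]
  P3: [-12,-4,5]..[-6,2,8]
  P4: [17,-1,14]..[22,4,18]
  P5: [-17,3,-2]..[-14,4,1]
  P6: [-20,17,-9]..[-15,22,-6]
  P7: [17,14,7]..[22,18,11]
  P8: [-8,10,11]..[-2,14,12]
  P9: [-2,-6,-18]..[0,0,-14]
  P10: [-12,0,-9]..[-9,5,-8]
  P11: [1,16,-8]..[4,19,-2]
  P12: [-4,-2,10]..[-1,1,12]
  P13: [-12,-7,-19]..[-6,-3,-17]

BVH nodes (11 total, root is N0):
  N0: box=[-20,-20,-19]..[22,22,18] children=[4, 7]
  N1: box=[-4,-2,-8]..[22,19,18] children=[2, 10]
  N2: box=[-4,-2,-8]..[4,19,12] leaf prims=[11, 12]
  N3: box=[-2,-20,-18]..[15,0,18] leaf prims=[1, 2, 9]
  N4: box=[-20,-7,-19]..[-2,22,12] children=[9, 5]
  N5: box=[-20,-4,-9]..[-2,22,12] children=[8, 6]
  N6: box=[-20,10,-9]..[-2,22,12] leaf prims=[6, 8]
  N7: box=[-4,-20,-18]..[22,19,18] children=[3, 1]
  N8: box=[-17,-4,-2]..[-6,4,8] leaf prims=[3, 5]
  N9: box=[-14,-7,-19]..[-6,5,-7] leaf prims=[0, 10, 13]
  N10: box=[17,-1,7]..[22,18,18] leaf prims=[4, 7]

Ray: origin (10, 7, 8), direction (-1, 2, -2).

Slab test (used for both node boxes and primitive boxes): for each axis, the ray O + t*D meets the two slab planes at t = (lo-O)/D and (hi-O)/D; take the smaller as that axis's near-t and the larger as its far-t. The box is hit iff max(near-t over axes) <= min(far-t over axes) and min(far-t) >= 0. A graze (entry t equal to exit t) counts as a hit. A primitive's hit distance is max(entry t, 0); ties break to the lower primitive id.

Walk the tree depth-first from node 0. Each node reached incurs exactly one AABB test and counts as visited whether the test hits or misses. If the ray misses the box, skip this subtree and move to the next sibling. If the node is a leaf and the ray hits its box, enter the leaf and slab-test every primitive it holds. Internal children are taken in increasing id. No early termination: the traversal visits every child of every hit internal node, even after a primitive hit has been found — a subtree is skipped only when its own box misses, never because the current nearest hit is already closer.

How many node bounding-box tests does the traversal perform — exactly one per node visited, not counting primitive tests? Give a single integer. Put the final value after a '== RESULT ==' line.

Walk:
N0 x:[-12,30] y:[-27/2,15/2] z:[-5,27/2] -> hit [-5,15/2], descend [4, 7]
  N4 x:[12,30] y:[-7,15/2] z:[-2,27/2] -> miss, prune
  N7 x:[-12,14] y:[-27/2,6] z:[-5,13] -> hit [-5,6], descend [1, 3]
    N1 x:[-12,14] y:[-9/2,6] z:[-5,8] -> hit [-9/2,6], descend [2, 10]
      N2 x:[6,14] y:[-9/2,6] z:[-2,8] -> hit [6,6] leaf, test {P11@t=6, P12(miss)}
      N10 x:[-12,-7] y:[-4,11/2] z:[-5,1/2] -> miss, prune
    N3 x:[-5,12] y:[-27/2,-7/2] z:[-5,13] -> miss, prune

Visited [0, 4, 7, 1, 2, 10, 3]. Tests: 7 box, 1 leaf. Nearest: P11.

== RESULT ==
7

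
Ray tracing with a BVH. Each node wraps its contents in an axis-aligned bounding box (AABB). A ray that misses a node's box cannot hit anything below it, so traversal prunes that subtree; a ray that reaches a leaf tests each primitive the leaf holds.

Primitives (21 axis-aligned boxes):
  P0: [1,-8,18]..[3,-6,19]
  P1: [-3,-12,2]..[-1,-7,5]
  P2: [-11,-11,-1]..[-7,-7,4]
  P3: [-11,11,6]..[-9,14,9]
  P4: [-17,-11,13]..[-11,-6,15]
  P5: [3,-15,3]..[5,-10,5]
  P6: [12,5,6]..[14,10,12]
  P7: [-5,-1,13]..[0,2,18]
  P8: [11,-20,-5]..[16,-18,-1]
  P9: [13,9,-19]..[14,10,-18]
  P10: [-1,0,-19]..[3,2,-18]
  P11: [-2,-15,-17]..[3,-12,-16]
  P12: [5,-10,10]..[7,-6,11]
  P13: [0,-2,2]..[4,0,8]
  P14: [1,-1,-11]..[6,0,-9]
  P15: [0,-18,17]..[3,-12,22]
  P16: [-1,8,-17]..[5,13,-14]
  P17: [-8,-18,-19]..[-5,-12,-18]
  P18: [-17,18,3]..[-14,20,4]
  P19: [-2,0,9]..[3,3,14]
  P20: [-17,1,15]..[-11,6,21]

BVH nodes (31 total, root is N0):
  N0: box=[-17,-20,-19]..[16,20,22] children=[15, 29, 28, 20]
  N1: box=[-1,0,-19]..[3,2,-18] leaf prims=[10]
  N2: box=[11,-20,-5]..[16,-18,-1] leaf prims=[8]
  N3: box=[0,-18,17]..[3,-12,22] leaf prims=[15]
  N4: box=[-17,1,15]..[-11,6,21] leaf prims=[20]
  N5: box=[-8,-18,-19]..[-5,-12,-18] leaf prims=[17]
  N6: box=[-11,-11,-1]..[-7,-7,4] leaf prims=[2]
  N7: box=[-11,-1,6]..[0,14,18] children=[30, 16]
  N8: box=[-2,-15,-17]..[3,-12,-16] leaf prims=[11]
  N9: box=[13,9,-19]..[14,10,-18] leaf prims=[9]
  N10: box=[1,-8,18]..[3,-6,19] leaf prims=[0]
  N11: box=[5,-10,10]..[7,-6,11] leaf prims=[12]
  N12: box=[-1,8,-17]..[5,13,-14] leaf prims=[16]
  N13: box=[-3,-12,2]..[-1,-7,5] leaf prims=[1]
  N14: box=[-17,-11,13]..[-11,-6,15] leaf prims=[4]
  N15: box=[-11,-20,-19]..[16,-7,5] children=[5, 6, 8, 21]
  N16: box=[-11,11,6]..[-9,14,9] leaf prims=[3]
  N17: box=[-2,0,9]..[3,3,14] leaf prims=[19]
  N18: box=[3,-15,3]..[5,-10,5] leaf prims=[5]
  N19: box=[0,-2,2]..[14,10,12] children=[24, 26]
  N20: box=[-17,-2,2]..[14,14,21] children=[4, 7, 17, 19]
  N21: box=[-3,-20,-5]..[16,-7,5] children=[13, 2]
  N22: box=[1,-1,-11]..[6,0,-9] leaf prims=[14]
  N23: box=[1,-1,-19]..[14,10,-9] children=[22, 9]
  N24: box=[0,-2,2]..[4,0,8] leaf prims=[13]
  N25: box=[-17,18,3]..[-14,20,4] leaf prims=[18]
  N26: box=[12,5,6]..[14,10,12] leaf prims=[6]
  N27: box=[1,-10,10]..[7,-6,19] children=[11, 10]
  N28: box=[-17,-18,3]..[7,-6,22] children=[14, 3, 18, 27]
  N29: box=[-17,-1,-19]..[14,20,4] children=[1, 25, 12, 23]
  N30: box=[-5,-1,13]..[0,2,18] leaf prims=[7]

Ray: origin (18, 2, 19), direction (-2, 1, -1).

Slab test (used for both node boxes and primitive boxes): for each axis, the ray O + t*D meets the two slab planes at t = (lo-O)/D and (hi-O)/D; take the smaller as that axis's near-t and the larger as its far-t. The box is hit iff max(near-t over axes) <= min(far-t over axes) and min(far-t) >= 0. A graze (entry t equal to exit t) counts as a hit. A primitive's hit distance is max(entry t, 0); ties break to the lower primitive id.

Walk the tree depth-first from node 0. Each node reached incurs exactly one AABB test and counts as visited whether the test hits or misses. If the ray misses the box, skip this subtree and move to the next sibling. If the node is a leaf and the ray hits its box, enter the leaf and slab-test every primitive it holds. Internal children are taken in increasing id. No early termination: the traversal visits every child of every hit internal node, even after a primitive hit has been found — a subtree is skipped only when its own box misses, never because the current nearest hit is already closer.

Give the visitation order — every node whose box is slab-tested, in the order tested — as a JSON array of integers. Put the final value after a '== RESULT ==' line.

Trace the traversal:
N0 x:[1,35/2] y:[-22,18] z:[-3,38] -> hit [1,35/2], descend [15, 20, 28, 29]
  N15 x:[1,29/2] y:[-22,-9] z:[14,38] -> miss, prune
  N20 x:[2,35/2] y:[-4,12] z:[-2,17] -> hit [2,12], descend [4, 7, 17, 19]
    N4 x:[29/2,35/2] y:[-1,4] z:[-2,4] -> miss, prune
    N7 x:[9,29/2] y:[-3,12] z:[1,13] -> hit [9,12], descend [16, 30]
      N16 x:[27/2,29/2] y:[9,12] z:[10,13] -> miss, prune
      N30 x:[9,23/2] y:[-3,0] z:[1,6] -> miss, prune
    N17 x:[15/2,10] y:[-2,1] z:[5,10] -> miss, prune
    N19 x:[2,9] y:[-4,8] z:[7,17] -> hit [7,8], descend [24, 26]
      N24 x:[7,9] y:[-4,-2] z:[11,17] -> miss, prune
      N26 x:[2,3] y:[3,8] z:[7,13] -> miss, prune
  N28 x:[11/2,35/2] y:[-20,-8] z:[-3,16] -> miss, prune
  N29 x:[2,35/2] y:[-3,18] z:[15,38] -> hit [15,35/2], descend [1, 12, 23, 25]
    N1 x:[15/2,19/2] y:[-2,0] z:[37,38] -> miss, prune
    N12 x:[13/2,19/2] y:[6,11] z:[33,36] -> miss, prune
    N23 x:[2,17/2] y:[-3,8] z:[28,38] -> miss, prune
    N25 x:[16,35/2] y:[16,18] z:[15,16] -> hit [16,16] leaf, test {P18@t=16}

17 AABB tests over nodes [0, 15, 20, 4, 7, 16, 30, 17, 19, 24, 26, 28, 29, 1, 12, 23, 25]; 1 leaf entered; closest P18.

== RESULT ==
[0, 15, 20, 4, 7, 16, 30, 17, 19, 24, 26, 28, 29, 1, 12, 23, 25]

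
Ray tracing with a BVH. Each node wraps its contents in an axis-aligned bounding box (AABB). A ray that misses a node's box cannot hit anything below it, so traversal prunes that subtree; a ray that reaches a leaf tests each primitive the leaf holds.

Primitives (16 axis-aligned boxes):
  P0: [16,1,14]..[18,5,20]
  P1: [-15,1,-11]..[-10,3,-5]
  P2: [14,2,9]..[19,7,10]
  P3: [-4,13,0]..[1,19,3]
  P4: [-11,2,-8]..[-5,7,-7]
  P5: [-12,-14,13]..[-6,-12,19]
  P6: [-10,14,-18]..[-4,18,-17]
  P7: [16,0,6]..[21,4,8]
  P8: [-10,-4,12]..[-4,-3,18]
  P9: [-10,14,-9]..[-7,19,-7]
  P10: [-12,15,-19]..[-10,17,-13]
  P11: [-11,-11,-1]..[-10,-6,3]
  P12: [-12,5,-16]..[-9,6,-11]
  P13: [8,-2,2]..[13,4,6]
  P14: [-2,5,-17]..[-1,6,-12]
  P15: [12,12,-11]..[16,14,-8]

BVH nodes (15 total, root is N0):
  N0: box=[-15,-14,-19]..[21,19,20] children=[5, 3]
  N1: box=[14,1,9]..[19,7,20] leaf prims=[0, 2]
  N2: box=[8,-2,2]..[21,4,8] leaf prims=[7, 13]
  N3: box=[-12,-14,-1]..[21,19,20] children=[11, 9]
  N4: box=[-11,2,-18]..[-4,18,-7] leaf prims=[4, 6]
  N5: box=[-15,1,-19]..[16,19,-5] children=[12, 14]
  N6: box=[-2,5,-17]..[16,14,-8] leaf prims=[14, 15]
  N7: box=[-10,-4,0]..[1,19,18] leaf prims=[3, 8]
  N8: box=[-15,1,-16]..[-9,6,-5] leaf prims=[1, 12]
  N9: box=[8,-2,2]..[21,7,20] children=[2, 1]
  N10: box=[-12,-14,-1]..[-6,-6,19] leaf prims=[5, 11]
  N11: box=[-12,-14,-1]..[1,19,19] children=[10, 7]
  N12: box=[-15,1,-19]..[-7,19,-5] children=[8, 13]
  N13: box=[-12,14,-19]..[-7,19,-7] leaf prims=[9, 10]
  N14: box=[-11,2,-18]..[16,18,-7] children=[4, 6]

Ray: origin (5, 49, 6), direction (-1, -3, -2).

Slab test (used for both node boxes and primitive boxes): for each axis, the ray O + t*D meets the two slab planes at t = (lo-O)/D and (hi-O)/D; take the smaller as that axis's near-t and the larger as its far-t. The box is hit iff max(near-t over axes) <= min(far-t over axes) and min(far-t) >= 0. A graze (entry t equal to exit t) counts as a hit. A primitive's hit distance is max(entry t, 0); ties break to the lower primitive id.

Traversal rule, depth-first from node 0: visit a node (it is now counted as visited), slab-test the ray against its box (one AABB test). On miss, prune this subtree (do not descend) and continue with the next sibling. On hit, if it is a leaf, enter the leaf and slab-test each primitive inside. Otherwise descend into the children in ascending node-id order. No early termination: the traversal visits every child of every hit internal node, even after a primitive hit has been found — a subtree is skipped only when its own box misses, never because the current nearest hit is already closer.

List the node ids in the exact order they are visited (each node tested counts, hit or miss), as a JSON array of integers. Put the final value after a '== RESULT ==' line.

Trace the traversal:
N0 x:[-16,20] y:[10,21] z:[-7,25/2] -> hit [10,25/2], descend [3, 5]
  N3 x:[-16,17] y:[10,21] z:[-7,7/2] -> miss, prune
  N5 x:[-11,20] y:[10,16] z:[11/2,25/2] -> hit [10,25/2], descend [12, 14]
    N12 x:[12,20] y:[10,16] z:[11/2,25/2] -> hit [12,25/2], descend [8, 13]
      N8 x:[14,20] y:[43/3,16] z:[11/2,11] -> miss, prune
      N13 x:[12,17] y:[10,35/3] z:[13/2,25/2] -> miss, prune
    N14 x:[-11,16] y:[31/3,47/3] z:[13/2,12] -> hit [31/3,12], descend [4, 6]
      N4 x:[9,16] y:[31/3,47/3] z:[13/2,12] -> hit [31/3,12] leaf, test {P4(miss), P6@t=23/2}
      N6 x:[-11,7] y:[35/3,44/3] z:[7,23/2] -> miss, prune

Visited [0, 3, 5, 12, 8, 13, 14, 4, 6]. Tests: 9 box, 1 leaf. Nearest: P6.

== RESULT ==
[0, 3, 5, 12, 8, 13, 14, 4, 6]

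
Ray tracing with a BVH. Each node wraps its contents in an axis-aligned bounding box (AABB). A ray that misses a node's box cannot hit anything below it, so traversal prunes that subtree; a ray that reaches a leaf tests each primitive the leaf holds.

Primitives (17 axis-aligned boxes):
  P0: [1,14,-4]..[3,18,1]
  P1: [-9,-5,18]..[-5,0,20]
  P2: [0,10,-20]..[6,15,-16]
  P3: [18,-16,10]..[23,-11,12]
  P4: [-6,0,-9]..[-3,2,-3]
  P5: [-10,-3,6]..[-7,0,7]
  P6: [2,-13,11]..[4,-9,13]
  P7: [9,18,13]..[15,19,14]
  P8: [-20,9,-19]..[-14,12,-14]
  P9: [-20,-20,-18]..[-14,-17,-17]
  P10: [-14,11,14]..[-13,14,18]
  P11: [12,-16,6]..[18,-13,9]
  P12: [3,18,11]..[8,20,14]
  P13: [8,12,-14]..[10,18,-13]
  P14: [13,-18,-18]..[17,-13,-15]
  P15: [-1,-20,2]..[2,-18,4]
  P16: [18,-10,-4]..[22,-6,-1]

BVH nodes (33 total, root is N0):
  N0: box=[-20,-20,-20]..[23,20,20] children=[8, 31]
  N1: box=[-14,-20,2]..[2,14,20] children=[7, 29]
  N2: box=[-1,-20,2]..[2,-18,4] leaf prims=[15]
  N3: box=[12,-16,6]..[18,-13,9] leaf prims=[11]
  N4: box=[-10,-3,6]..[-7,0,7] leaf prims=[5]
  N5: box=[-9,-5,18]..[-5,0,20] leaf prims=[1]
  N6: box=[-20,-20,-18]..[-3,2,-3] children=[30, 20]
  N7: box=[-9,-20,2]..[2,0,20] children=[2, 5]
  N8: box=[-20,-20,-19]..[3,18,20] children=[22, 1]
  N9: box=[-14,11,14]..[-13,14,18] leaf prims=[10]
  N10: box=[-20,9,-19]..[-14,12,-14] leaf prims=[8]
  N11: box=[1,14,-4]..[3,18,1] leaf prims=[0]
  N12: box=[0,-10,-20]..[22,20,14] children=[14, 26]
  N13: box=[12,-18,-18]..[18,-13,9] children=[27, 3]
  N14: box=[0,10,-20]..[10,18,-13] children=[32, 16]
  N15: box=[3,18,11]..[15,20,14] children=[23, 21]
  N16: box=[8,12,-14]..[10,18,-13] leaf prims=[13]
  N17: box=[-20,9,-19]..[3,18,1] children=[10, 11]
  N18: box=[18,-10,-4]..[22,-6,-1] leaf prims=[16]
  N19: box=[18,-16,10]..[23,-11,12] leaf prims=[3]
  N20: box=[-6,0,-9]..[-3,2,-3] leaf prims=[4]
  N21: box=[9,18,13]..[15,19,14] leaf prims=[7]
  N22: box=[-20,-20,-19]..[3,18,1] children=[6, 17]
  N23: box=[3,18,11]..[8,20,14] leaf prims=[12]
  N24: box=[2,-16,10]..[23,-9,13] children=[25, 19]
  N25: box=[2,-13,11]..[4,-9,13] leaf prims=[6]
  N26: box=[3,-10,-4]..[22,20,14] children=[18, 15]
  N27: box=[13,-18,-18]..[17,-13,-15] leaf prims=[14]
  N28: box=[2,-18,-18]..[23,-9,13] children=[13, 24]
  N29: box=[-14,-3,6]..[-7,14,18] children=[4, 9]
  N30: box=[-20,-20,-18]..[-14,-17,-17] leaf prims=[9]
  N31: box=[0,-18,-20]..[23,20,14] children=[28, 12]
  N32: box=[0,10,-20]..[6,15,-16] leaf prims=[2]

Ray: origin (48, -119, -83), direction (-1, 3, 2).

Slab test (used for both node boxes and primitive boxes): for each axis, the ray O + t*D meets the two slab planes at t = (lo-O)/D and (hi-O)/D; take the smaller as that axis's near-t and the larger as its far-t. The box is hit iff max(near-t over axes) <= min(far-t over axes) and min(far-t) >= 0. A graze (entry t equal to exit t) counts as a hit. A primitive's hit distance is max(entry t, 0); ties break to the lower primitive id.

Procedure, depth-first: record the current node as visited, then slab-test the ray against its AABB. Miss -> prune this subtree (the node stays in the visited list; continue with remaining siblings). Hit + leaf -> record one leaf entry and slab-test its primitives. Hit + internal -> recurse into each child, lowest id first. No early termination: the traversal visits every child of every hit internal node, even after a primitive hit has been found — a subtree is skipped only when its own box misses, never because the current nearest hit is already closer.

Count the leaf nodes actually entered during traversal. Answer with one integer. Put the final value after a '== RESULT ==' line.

Trace the traversal:
N0 x:[25,68] y:[33,139/3] z:[63/2,103/2] -> hit [33,139/3], descend [8, 31]
  N8 x:[45,68] y:[33,137/3] z:[32,103/2] -> hit [45,137/3], descend [1, 22]
    N1 x:[46,62] y:[33,133/3] z:[85/2,103/2] -> miss, prune
    N22 x:[45,68] y:[33,137/3] z:[32,42] -> miss, prune
  N31 x:[25,48] y:[101/3,139/3] z:[63/2,97/2] -> hit [101/3,139/3], descend [12, 28]
    N12 x:[26,48] y:[109/3,139/3] z:[63/2,97/2] -> hit [109/3,139/3], descend [14, 26]
      N14 x:[38,48] y:[43,137/3] z:[63/2,35] -> miss, prune
      N26 x:[26,45] y:[109/3,139/3] z:[79/2,97/2] -> hit [79/2,45], descend [15, 18]
        N15 x:[33,45] y:[137/3,139/3] z:[47,97/2] -> miss, prune
        N18 x:[26,30] y:[109/3,113/3] z:[79/2,41] -> miss, prune
    N28 x:[25,46] y:[101/3,110/3] z:[65/2,48] -> hit [101/3,110/3], descend [13, 24]
      N13 x:[30,36] y:[101/3,106/3] z:[65/2,46] -> hit [101/3,106/3], descend [3, 27]
        N3 x:[30,36] y:[103/3,106/3] z:[89/2,46] -> miss, prune
        N27 x:[31,35] y:[101/3,106/3] z:[65/2,34] -> hit [101/3,34] leaf, test {P14@t=101/3}
      N24 x:[25,46] y:[103/3,110/3] z:[93/2,48] -> miss, prune

15 AABB tests over nodes [0, 8, 1, 22, 31, 12, 14, 26, 15, 18, 28, 13, 3, 27, 24]; 1 leaf entered; closest P14.

== RESULT ==
1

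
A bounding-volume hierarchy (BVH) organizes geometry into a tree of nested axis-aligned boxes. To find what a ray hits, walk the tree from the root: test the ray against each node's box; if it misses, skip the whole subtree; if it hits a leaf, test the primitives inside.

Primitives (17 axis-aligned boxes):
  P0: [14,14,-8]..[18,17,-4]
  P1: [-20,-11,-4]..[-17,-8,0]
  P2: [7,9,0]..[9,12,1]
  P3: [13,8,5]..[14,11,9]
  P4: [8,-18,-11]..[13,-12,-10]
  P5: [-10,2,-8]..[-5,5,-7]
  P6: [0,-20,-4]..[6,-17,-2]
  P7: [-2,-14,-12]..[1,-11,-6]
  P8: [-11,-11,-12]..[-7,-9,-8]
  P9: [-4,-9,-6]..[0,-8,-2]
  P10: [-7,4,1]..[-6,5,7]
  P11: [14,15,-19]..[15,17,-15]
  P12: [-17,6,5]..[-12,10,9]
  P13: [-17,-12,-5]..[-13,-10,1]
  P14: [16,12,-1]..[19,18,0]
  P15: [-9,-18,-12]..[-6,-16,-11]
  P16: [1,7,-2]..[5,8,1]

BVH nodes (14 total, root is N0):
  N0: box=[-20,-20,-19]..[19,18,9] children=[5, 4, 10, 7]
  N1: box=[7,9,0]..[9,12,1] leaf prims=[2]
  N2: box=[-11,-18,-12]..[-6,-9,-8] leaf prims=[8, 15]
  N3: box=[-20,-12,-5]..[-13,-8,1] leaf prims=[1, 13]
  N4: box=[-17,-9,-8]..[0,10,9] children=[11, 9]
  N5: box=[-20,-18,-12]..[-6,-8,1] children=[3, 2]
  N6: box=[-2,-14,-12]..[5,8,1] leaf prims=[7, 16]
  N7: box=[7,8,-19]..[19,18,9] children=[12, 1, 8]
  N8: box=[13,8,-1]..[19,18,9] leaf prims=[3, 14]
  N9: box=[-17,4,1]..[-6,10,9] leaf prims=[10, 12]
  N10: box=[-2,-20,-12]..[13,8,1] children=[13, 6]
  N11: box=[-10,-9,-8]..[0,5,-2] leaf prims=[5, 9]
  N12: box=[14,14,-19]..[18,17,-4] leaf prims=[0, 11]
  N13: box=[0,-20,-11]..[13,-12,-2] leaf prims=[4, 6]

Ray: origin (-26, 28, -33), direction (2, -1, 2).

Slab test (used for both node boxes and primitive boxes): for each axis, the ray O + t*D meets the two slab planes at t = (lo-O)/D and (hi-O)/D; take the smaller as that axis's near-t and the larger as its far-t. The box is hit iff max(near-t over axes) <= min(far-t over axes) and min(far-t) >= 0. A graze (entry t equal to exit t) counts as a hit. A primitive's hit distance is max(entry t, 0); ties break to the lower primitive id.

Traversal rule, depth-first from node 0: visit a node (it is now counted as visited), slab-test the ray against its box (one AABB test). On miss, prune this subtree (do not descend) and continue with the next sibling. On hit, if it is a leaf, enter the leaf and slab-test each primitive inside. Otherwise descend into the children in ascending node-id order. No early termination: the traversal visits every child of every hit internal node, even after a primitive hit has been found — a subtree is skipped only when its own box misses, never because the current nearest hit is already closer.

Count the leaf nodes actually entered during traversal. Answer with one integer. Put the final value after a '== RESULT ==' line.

Traverse from the root:
N0 x:[3,45/2] y:[10,48] z:[7,21] -> hit [10,21], descend [4, 5, 7, 10]
  N4 x:[9/2,13] y:[18,37] z:[25/2,21] -> miss, prune
  N5 x:[3,10] y:[36,46] z:[21/2,17] -> miss, prune
  N7 x:[33/2,45/2] y:[10,20] z:[7,21] -> hit [33/2,20], descend [1, 8, 12]
    N1 x:[33/2,35/2] y:[16,19] z:[33/2,17] -> hit [33/2,17] leaf, test {P2@t=33/2}
    N8 x:[39/2,45/2] y:[10,20] z:[16,21] -> hit [39/2,20] leaf, test {P3@t=39/2, P14(miss)}
    N12 x:[20,22] y:[11,14] z:[7,29/2] -> miss, prune
  N10 x:[12,39/2] y:[20,48] z:[21/2,17] -> miss, prune

Summary -> nodes [0, 4, 5, 7, 1, 8, 12, 10]; box-tests=8; leaf-entries=2; first=P2

== RESULT ==
2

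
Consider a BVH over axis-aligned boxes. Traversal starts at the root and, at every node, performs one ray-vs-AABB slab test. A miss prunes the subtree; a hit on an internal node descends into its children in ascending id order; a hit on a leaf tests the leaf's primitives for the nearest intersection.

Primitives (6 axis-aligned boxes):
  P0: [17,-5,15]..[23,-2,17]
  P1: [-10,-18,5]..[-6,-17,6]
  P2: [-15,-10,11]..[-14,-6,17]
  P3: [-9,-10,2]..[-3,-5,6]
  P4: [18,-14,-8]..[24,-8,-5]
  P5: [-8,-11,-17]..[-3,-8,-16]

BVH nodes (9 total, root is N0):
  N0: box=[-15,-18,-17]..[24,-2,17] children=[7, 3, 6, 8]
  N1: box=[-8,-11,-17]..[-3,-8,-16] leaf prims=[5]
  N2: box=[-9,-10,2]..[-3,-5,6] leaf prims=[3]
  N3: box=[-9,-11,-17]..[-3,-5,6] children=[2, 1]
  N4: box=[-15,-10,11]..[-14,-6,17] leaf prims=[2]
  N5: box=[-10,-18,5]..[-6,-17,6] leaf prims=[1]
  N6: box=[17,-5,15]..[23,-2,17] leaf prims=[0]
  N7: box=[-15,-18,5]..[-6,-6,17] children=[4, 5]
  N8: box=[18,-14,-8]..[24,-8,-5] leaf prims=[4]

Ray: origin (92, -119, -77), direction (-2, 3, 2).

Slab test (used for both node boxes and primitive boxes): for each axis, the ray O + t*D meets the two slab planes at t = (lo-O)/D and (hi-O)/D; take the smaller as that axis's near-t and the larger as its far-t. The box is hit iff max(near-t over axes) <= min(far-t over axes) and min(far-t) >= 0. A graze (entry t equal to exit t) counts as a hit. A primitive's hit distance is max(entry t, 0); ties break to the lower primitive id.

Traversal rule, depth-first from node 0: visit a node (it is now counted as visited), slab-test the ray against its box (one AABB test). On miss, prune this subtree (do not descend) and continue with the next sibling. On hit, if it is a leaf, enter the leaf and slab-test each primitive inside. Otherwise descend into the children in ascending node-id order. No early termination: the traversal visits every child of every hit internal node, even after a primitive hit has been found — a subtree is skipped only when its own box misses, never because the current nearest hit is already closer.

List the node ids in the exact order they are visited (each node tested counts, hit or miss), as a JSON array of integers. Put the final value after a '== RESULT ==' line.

Traverse from the root:
N0 x:[34,107/2] y:[101/3,39] z:[30,47] -> hit [34,39], descend [3, 6, 7, 8]
  N3 x:[95/2,101/2] y:[36,38] z:[30,83/2] -> miss, prune
  N6 x:[69/2,75/2] y:[38,39] z:[46,47] -> miss, prune
  N7 x:[49,107/2] y:[101/3,113/3] z:[41,47] -> miss, prune
  N8 x:[34,37] y:[35,37] z:[69/2,36] -> hit [35,36] leaf, test {P4@t=35}

order=[0, 3, 6, 7, 8]  |boxes|=5  |leaves|=1  hit=P4

== RESULT ==
[0, 3, 6, 7, 8]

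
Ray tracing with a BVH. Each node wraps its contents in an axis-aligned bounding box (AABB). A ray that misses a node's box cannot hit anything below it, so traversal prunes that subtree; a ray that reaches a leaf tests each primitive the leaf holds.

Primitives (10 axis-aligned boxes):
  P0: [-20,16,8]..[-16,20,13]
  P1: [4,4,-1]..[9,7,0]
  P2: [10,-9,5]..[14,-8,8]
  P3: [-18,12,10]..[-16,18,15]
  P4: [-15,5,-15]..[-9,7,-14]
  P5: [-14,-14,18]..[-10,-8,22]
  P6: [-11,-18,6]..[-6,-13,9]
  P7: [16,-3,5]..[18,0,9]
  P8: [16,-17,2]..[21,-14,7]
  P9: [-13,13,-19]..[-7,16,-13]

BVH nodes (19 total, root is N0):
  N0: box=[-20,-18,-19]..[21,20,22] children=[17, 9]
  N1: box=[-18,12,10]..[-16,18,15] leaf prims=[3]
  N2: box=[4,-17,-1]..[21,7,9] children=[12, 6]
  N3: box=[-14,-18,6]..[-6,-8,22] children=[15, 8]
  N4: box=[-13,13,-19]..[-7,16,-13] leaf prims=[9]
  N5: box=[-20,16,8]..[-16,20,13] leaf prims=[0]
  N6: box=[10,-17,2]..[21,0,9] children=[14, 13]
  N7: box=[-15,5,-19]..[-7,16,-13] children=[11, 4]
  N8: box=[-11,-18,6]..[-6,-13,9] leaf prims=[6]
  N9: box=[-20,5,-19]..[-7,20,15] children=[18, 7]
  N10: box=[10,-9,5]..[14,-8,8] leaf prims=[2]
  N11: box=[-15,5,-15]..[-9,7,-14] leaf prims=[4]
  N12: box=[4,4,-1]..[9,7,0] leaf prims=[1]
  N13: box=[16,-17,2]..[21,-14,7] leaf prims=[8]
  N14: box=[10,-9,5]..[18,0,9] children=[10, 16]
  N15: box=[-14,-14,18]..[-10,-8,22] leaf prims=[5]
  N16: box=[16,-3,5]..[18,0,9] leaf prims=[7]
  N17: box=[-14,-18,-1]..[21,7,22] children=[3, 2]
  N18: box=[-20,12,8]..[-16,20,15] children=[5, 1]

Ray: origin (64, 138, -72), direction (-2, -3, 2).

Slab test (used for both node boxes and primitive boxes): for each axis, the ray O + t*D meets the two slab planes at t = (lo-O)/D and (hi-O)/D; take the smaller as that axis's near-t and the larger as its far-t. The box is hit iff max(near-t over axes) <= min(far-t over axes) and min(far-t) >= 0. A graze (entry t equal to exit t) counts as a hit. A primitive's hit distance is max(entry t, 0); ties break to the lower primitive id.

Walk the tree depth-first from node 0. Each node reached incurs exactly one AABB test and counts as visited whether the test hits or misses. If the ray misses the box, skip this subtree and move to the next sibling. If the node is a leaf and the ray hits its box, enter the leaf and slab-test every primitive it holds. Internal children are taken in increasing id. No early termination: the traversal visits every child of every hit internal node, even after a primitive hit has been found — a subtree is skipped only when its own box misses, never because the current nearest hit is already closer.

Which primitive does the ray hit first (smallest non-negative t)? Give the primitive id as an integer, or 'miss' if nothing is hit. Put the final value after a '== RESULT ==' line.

Walk:
N0 x:[43/2,42] y:[118/3,52] z:[53/2,47] -> hit [118/3,42], descend [9, 17]
  N9 x:[71/2,42] y:[118/3,133/3] z:[53/2,87/2] -> hit [118/3,42], descend [7, 18]
    N7 x:[71/2,79/2] y:[122/3,133/3] z:[53/2,59/2] -> miss, prune
    N18 x:[40,42] y:[118/3,42] z:[40,87/2] -> hit [40,42], descend [1, 5]
      N1 x:[40,41] y:[40,42] z:[41,87/2] -> hit [41,41] leaf, test {P3@t=41}
      N5 x:[40,42] y:[118/3,122/3] z:[40,85/2] -> hit [40,122/3] leaf, test {P0@t=40}
  N17 x:[43/2,39] y:[131/3,52] z:[71/2,47] -> miss, prune

order=[0, 9, 7, 18, 1, 5, 17]  |boxes|=7  |leaves|=2  hit=P0

== RESULT ==
0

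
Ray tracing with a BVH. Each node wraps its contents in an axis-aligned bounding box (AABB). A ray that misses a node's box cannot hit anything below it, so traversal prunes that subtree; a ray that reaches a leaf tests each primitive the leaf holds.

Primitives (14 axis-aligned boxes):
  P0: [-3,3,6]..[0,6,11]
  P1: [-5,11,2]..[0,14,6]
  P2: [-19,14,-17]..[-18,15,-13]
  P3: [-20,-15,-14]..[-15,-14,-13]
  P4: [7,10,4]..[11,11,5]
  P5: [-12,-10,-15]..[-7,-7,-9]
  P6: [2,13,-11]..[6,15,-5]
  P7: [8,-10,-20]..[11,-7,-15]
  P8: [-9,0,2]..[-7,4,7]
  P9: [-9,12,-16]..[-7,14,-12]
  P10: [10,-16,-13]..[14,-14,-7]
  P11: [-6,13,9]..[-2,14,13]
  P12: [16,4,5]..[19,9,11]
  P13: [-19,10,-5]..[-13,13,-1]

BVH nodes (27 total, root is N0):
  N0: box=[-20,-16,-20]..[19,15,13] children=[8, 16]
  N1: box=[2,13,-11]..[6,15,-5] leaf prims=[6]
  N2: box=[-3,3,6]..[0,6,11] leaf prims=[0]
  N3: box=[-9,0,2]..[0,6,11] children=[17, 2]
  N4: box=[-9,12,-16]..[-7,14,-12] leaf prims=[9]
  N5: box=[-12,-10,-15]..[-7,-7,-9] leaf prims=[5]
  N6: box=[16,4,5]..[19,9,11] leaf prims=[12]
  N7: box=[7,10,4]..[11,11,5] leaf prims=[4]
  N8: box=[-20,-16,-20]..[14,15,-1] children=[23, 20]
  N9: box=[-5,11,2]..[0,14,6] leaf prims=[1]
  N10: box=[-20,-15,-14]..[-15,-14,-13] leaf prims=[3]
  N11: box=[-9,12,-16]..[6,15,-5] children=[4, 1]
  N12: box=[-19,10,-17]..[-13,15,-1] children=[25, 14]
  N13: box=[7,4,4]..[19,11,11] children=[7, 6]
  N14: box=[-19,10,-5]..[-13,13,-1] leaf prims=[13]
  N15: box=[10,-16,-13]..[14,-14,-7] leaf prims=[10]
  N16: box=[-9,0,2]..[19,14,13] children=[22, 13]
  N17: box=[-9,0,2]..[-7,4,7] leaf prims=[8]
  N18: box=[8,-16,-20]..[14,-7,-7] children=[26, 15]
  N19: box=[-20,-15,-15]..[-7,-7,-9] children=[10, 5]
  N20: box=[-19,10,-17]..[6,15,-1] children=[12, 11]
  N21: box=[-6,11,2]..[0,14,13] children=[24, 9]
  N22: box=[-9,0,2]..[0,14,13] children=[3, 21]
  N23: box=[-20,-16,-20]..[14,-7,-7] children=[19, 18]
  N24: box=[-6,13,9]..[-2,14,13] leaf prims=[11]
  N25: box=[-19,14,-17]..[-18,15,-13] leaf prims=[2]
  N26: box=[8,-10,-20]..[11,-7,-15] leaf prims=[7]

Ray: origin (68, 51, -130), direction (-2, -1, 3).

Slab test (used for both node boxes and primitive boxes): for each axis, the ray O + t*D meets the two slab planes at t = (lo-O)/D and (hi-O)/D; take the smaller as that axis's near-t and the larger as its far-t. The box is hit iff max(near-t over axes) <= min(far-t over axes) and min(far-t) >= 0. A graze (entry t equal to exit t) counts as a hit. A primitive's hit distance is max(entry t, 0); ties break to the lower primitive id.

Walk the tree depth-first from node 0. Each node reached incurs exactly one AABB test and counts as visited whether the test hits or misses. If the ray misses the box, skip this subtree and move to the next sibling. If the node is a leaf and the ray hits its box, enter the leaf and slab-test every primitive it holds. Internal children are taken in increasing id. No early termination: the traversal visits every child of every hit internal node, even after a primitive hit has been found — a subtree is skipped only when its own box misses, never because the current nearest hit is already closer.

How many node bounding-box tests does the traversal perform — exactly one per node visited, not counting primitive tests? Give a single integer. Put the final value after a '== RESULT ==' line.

Trace the traversal:
N0 x:[49/2,44] y:[36,67] z:[110/3,143/3] -> hit [110/3,44], descend [8, 16]
  N8 x:[27,44] y:[36,67] z:[110/3,43] -> hit [110/3,43], descend [20, 23]
    N20 x:[31,87/2] y:[36,41] z:[113/3,43] -> hit [113/3,41], descend [11, 12]
      N11 x:[31,77/2] y:[36,39] z:[38,125/3] -> hit [38,77/2], descend [1, 4]
        N1 x:[31,33] y:[36,38] z:[119/3,125/3] -> miss, prune
        N4 x:[75/2,77/2] y:[37,39] z:[38,118/3] -> hit [38,77/2] leaf, test {P9@t=38}
      N12 x:[81/2,87/2] y:[36,41] z:[113/3,43] -> hit [81/2,41], descend [14, 25]
        N14 x:[81/2,87/2] y:[38,41] z:[125/3,43] -> miss, prune
        N25 x:[43,87/2] y:[36,37] z:[113/3,39] -> miss, prune
    N23 x:[27,44] y:[58,67] z:[110/3,41] -> miss, prune
  N16 x:[49/2,77/2] y:[37,51] z:[44,143/3] -> miss, prune

Summary -> nodes [0, 8, 20, 11, 1, 4, 12, 14, 25, 23, 16]; box-tests=11; leaf-entries=1; first=P9

== RESULT ==
11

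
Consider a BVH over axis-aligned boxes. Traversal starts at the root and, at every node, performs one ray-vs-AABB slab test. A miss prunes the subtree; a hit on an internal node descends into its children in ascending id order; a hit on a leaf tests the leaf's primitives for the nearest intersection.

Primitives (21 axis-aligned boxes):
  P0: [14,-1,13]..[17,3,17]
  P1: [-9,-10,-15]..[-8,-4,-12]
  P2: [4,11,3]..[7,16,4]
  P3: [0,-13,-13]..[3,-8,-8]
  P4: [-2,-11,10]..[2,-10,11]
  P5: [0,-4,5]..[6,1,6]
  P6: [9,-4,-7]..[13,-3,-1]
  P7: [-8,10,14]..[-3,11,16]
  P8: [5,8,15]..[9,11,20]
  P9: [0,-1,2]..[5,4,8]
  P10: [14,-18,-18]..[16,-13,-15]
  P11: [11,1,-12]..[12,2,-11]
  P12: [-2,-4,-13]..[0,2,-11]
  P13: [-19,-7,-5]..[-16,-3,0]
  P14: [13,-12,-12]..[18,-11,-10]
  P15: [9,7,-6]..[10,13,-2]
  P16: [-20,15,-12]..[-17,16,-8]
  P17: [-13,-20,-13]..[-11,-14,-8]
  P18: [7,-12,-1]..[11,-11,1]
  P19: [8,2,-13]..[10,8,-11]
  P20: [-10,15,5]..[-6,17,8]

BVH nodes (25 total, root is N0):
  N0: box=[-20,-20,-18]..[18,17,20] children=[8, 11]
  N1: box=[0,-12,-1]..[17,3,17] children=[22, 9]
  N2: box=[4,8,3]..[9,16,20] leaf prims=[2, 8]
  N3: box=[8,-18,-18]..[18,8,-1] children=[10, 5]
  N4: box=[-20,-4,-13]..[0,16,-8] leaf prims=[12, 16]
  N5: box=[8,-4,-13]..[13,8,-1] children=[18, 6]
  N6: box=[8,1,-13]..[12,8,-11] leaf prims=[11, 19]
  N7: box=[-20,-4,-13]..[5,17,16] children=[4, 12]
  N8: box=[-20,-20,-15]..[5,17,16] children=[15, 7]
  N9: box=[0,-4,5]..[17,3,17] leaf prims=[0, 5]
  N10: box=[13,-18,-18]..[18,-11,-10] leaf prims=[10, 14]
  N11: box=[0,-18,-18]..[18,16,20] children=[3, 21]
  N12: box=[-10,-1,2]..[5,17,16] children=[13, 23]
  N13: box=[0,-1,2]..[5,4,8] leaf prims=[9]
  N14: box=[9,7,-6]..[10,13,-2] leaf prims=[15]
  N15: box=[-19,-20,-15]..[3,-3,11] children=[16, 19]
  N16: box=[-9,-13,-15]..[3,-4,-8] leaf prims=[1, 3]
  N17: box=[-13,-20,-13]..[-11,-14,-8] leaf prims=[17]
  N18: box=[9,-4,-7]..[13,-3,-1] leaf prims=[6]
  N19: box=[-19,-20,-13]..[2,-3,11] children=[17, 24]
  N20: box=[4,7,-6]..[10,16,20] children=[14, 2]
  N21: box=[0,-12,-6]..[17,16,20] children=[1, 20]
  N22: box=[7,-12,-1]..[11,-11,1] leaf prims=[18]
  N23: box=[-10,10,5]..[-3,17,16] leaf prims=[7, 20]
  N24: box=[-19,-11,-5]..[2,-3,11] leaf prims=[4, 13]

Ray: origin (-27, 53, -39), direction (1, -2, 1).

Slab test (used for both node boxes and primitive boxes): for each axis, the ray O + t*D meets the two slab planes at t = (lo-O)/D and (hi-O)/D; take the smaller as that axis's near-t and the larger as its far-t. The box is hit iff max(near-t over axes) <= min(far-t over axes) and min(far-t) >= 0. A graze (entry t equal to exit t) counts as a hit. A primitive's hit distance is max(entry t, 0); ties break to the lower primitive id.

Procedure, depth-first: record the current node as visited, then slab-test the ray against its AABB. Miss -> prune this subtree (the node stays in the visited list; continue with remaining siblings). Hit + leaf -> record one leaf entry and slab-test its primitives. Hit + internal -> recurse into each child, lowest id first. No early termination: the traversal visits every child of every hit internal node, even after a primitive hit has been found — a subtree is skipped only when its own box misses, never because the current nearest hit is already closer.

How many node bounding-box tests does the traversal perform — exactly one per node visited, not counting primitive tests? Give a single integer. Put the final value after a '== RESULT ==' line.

Trace the traversal:
N0 x:[7,45] y:[18,73/2] z:[21,59] -> hit [21,73/2], descend [8, 11]
  N8 x:[7,32] y:[18,73/2] z:[24,55] -> hit [24,32], descend [7, 15]
    N7 x:[7,32] y:[18,57/2] z:[26,55] -> hit [26,57/2], descend [4, 12]
      N4 x:[7,27] y:[37/2,57/2] z:[26,31] -> hit [26,27] leaf, test {P12@t=26, P16(miss)}
      N12 x:[17,32] y:[18,27] z:[41,55] -> miss, prune
    N15 x:[8,30] y:[28,73/2] z:[24,50] -> hit [28,30], descend [16, 19]
      N16 x:[18,30] y:[57/2,33] z:[24,31] -> hit [57/2,30] leaf, test {P1(miss), P3(miss)}
      N19 x:[8,29] y:[28,73/2] z:[26,50] -> hit [28,29], descend [17, 24]
        N17 x:[14,16] y:[67/2,73/2] z:[26,31] -> miss, prune
        N24 x:[8,29] y:[28,32] z:[34,50] -> miss, prune
  N11 x:[27,45] y:[37/2,71/2] z:[21,59] -> hit [27,71/2], descend [3, 21]
    N3 x:[35,45] y:[45/2,71/2] z:[21,38] -> hit [35,71/2], descend [5, 10]
      N5 x:[35,40] y:[45/2,57/2] z:[26,38] -> miss, prune
      N10 x:[40,45] y:[32,71/2] z:[21,29] -> miss, prune
    N21 x:[27,44] y:[37/2,65/2] z:[33,59] -> miss, prune

Visited [0, 8, 7, 4, 12, 15, 16, 19, 17, 24, 11, 3, 5, 10, 21]. Tests: 15 box, 2 leaf. Nearest: P12.

== RESULT ==
15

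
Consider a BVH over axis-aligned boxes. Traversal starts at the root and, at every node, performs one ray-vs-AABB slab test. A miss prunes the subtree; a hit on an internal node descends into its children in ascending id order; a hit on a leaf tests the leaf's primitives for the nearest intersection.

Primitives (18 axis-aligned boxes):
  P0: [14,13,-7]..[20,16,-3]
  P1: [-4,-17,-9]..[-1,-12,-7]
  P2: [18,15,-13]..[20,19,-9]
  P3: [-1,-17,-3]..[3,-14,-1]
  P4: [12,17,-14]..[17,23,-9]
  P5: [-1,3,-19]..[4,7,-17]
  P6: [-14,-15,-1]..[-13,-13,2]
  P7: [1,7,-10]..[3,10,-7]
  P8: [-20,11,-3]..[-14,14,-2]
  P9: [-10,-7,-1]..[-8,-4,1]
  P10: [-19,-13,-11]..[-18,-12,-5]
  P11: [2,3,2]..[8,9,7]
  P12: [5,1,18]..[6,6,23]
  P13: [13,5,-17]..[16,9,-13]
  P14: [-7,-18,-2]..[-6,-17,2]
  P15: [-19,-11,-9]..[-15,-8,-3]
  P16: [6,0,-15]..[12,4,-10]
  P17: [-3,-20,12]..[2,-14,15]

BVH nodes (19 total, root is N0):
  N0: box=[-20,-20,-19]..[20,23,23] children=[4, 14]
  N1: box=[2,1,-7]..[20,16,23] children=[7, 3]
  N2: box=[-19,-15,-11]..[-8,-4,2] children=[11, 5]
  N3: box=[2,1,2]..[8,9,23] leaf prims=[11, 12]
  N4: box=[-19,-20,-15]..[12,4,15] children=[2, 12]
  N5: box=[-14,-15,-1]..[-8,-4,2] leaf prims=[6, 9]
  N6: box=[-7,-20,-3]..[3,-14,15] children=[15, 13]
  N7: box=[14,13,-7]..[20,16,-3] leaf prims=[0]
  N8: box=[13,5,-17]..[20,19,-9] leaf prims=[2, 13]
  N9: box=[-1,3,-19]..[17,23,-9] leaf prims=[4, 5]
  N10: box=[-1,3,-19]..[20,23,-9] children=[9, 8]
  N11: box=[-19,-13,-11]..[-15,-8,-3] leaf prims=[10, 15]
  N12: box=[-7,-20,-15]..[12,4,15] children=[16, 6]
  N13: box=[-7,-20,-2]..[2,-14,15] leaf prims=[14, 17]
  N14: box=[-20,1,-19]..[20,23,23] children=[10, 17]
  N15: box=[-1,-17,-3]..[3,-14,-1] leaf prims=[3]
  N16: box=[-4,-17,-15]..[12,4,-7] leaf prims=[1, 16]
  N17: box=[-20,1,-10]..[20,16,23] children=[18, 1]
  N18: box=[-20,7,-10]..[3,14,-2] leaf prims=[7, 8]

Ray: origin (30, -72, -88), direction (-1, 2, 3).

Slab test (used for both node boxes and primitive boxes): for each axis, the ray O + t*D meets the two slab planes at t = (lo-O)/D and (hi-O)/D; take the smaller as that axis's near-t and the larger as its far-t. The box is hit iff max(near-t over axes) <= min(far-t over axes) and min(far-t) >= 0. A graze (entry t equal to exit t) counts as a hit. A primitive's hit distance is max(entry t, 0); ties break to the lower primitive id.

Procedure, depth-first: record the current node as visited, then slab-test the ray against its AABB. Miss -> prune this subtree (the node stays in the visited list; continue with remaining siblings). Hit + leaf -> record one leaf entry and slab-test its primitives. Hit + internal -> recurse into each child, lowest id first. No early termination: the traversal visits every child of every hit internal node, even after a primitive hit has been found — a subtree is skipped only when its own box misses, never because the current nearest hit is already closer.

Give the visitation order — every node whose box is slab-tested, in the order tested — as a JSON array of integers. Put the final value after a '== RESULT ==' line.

Traverse from the root:
N0 x:[10,50] y:[26,95/2] z:[23,37] -> hit [26,37], descend [4, 14]
  N4 x:[18,49] y:[26,38] z:[73/3,103/3] -> hit [26,103/3], descend [2, 12]
    N2 x:[38,49] y:[57/2,34] z:[77/3,30] -> miss, prune
    N12 x:[18,37] y:[26,38] z:[73/3,103/3] -> hit [26,103/3], descend [6, 16]
      N6 x:[27,37] y:[26,29] z:[85/3,103/3] -> hit [85/3,29], descend [13, 15]
        N13 x:[28,37] y:[26,29] z:[86/3,103/3] -> hit [86/3,29] leaf, test {P14(miss), P17(miss)}
        N15 x:[27,31] y:[55/2,29] z:[85/3,29] -> hit [85/3,29] leaf, test {P3@t=85/3}
      N16 x:[18,34] y:[55/2,38] z:[73/3,27] -> miss, prune
  N14 x:[10,50] y:[73/2,95/2] z:[23,37] -> hit [73/2,37], descend [10, 17]
    N10 x:[10,31] y:[75/2,95/2] z:[23,79/3] -> miss, prune
    N17 x:[10,50] y:[73/2,44] z:[26,37] -> hit [73/2,37], descend [1, 18]
      N1 x:[10,28] y:[73/2,44] z:[27,37] -> miss, prune
      N18 x:[27,50] y:[79/2,43] z:[26,86/3] -> miss, prune

13 AABB tests over nodes [0, 4, 2, 12, 6, 13, 15, 16, 14, 10, 17, 1, 18]; 2 leaves entered; closest P3.

== RESULT ==
[0, 4, 2, 12, 6, 13, 15, 16, 14, 10, 17, 1, 18]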